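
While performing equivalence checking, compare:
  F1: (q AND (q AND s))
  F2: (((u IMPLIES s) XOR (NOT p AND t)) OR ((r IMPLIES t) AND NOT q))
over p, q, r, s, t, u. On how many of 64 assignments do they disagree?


F1 = (q AND (q AND s))
F2 = (((u IMPLIES s) XOR (NOT p AND t)) OR ((r IMPLIES t) AND NOT q))
Evaluate both on each of 64 rows (bits = p,q,r,s,t,u):
  row 0 [000000]: F1=0 F2=1 (differ) -> 1
  row 1 [000001]: F1=0 F2=1 (differ) -> 1
  row 2 [000010]: F1=0 F2=1 (differ) -> 1
  row 3 [000011]: F1=0 F2=1 (differ) -> 1
  row 4 [000100]: F1=0 F2=1 (differ) -> 1
  (every remaining row is evaluated the same way; all 64 results are listed next)
Full result column, 8 rows per line (p,q,r fixed per line; s,t,u runs 000..111 left to right):
  rows 0-7 [p,q,r=000]: 11111111  (ones: 8)
  rows 8-15 [p,q,r=001]: 10111111  (ones: 7)
  rows 16-23 [p,q,r=010]: 10010011  (ones: 4)
  rows 24-31 [p,q,r=011]: 10010011  (ones: 4)
  rows 32-39 [p,q,r=100]: 11111111  (ones: 8)
  rows 40-47 [p,q,r=101]: 10111111  (ones: 7)
  rows 48-55 [p,q,r=110]: 10100000  (ones: 2)
  rows 56-63 [p,q,r=111]: 10100000  (ones: 2)
Disagreements = 8+7+4+4+8+7+2+2 = 42

42


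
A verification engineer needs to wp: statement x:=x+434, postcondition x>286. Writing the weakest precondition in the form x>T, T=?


Formula: wp(x:=E, P) = P[E/x] (substitute E for x in postcondition)
Step 1: Postcondition: x>286
Step 2: Substitute x+434 for x: x+434>286
Step 3: Solve for x: x > 286-434 = -148

-148


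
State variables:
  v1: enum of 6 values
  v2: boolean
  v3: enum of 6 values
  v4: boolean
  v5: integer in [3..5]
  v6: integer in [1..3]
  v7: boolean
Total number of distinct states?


State space = product of domain sizes of all variables.
Domain sizes:
  v1 (enum of 6 values): 6
  v2 (boolean): 2
  v3 (enum of 6 values): 6
  v4 (boolean): 2
  v5 (integer in [3..5]): 3
  v6 (integer in [1..3]): 3
  v7 (boolean): 2
Product = 6 * 2 * 6 * 2 * 3 * 3 * 2 = 2592

2592


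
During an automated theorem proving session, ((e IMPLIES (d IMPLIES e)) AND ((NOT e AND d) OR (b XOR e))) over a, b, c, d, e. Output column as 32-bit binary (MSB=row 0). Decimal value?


Formula: ((e IMPLIES (d IMPLIES e)) AND ((NOT e AND d) OR (b XOR e))) over a, b, c, d, e (32 rows)
Evaluate each row (bits = a,b,c,d,e, MSB first):
  row 0 [00000]: ((0 IMPLIES (0 IMPLIES 0)) AND ((NOT 0 AND 0) OR (0 XOR 0))) -> 0
  row 1 [00001]: ((1 IMPLIES (0 IMPLIES 1)) AND ((NOT 1 AND 0) OR (0 XOR 1))) -> 1
  row 2 [00010]: ((0 IMPLIES (1 IMPLIES 0)) AND ((NOT 0 AND 1) OR (0 XOR 0))) -> 1
  row 3 [00011]: ((1 IMPLIES (1 IMPLIES 1)) AND ((NOT 1 AND 1) OR (0 XOR 1))) -> 1
  row 4 [00100]: ((0 IMPLIES (0 IMPLIES 0)) AND ((NOT 0 AND 0) OR (0 XOR 0))) -> 0
  row 5 [00101]: ((1 IMPLIES (0 IMPLIES 1)) AND ((NOT 1 AND 0) OR (0 XOR 1))) -> 1
  row 6 [00110]: ((0 IMPLIES (1 IMPLIES 0)) AND ((NOT 0 AND 1) OR (0 XOR 0))) -> 1
  row 7 [00111]: ((1 IMPLIES (1 IMPLIES 1)) AND ((NOT 1 AND 1) OR (0 XOR 1))) -> 1
  row 8 [01000]: ((0 IMPLIES (0 IMPLIES 0)) AND ((NOT 0 AND 0) OR (1 XOR 0))) -> 1
  row 9 [01001]: ((1 IMPLIES (0 IMPLIES 1)) AND ((NOT 1 AND 0) OR (1 XOR 1))) -> 0
  row 10 [01010]: ((0 IMPLIES (1 IMPLIES 0)) AND ((NOT 0 AND 1) OR (1 XOR 0))) -> 1
  row 11 [01011]: ((1 IMPLIES (1 IMPLIES 1)) AND ((NOT 1 AND 1) OR (1 XOR 1))) -> 0
  row 12 [01100]: ((0 IMPLIES (0 IMPLIES 0)) AND ((NOT 0 AND 0) OR (1 XOR 0))) -> 1
  row 13 [01101]: ((1 IMPLIES (0 IMPLIES 1)) AND ((NOT 1 AND 0) OR (1 XOR 1))) -> 0
  row 14 [01110]: ((0 IMPLIES (1 IMPLIES 0)) AND ((NOT 0 AND 1) OR (1 XOR 0))) -> 1
  row 15 [01111]: ((1 IMPLIES (1 IMPLIES 1)) AND ((NOT 1 AND 1) OR (1 XOR 1))) -> 0
  row 16 [10000]: ((0 IMPLIES (0 IMPLIES 0)) AND ((NOT 0 AND 0) OR (0 XOR 0))) -> 0
  row 17 [10001]: ((1 IMPLIES (0 IMPLIES 1)) AND ((NOT 1 AND 0) OR (0 XOR 1))) -> 1
  row 18 [10010]: ((0 IMPLIES (1 IMPLIES 0)) AND ((NOT 0 AND 1) OR (0 XOR 0))) -> 1
  row 19 [10011]: ((1 IMPLIES (1 IMPLIES 1)) AND ((NOT 1 AND 1) OR (0 XOR 1))) -> 1
  row 20 [10100]: ((0 IMPLIES (0 IMPLIES 0)) AND ((NOT 0 AND 0) OR (0 XOR 0))) -> 0
  row 21 [10101]: ((1 IMPLIES (0 IMPLIES 1)) AND ((NOT 1 AND 0) OR (0 XOR 1))) -> 1
  row 22 [10110]: ((0 IMPLIES (1 IMPLIES 0)) AND ((NOT 0 AND 1) OR (0 XOR 0))) -> 1
  row 23 [10111]: ((1 IMPLIES (1 IMPLIES 1)) AND ((NOT 1 AND 1) OR (0 XOR 1))) -> 1
  row 24 [11000]: ((0 IMPLIES (0 IMPLIES 0)) AND ((NOT 0 AND 0) OR (1 XOR 0))) -> 1
  row 25 [11001]: ((1 IMPLIES (0 IMPLIES 1)) AND ((NOT 1 AND 0) OR (1 XOR 1))) -> 0
  row 26 [11010]: ((0 IMPLIES (1 IMPLIES 0)) AND ((NOT 0 AND 1) OR (1 XOR 0))) -> 1
  row 27 [11011]: ((1 IMPLIES (1 IMPLIES 1)) AND ((NOT 1 AND 1) OR (1 XOR 1))) -> 0
  row 28 [11100]: ((0 IMPLIES (0 IMPLIES 0)) AND ((NOT 0 AND 0) OR (1 XOR 0))) -> 1
  row 29 [11101]: ((1 IMPLIES (0 IMPLIES 1)) AND ((NOT 1 AND 0) OR (1 XOR 1))) -> 0
  row 30 [11110]: ((0 IMPLIES (1 IMPLIES 0)) AND ((NOT 0 AND 1) OR (1 XOR 0))) -> 1
  row 31 [11111]: ((1 IMPLIES (1 IMPLIES 1)) AND ((NOT 1 AND 1) OR (1 XOR 1))) -> 0
Full result column, 4 rows per line (a,b,c fixed per line; d,e runs 00..11 left to right):
  rows 0-3 [a,b,c=000]: 0111  = hex 7
  rows 4-7 [a,b,c=001]: 0111  = hex 7
  rows 8-11 [a,b,c=010]: 1010  = hex A
  rows 12-15 [a,b,c=011]: 1010  = hex A
  rows 16-19 [a,b,c=100]: 0111  = hex 7
  rows 20-23 [a,b,c=101]: 0111  = hex 7
  rows 24-27 [a,b,c=110]: 1010  = hex A
  rows 28-31 [a,b,c=111]: 1010  = hex A
Output column (row 0 .. row 31) = 01110111101010100111011110101010
Output column grouped in 4s = 0111 0111 1010 1010 0111 0111 1010 1010 = 0x77AA77AA
Convert to decimal digit by digit (value = value*16 + digit):
  7 -> 7
  7*16 + 7 = 119
  119*16 + 10 (A) = 1914
  1914*16 + 10 (A) = 30634
  30634*16 + 7 = 490151
  490151*16 + 7 = 7842423
  7842423*16 + 10 (A) = 125478778
  125478778*16 + 10 (A) = 2007660458
Decimal = 2007660458

2007660458


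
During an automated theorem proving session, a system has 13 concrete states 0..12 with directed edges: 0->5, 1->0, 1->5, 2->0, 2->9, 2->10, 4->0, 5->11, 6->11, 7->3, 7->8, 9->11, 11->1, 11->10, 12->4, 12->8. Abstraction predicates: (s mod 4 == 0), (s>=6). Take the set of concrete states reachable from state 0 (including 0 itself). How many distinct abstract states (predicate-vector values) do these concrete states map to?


BFS from 0:
Concrete reachable: {0, 1, 5, 10, 11}
Abstract via predicates (s mod 4 == 0), (s>=6):
  (0,0) <- {1, 5}
  (0,1) <- {10, 11}
  (1,0) <- {0}
Distinct abstract states = 3

3


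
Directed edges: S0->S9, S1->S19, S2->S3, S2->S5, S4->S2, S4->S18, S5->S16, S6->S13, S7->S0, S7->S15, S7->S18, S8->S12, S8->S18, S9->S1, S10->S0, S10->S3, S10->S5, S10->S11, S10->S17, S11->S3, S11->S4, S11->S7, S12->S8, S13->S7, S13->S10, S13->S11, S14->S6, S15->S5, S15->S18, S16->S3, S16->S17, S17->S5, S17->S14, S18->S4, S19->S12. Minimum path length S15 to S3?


BFS layer-by-layer from S15:
  dist 0: {S15}
  dist 1: {S5, S18}
  dist 2: {S4, S16}
  dist 3: {S2, S3, S17}
  -> S3 reached at distance 3
Shortest path length = 3

3


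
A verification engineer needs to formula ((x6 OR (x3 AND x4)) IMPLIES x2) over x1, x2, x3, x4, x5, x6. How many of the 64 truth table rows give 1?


Formula: ((x6 OR (x3 AND x4)) IMPLIES x2) over 6 vars (64 rows)
Evaluate each row (x1, x2, x3, x4, x5, x6 as bits, MSB first):
  row 0 [000000]: ((0 OR (0 AND 0)) IMPLIES 0) -> 1
  row 1 [000001]: ((1 OR (0 AND 0)) IMPLIES 0) -> 0
  row 2 [000010]: ((0 OR (0 AND 0)) IMPLIES 0) -> 1
  row 3 [000011]: ((1 OR (0 AND 0)) IMPLIES 0) -> 0
  row 4 [000100]: ((0 OR (0 AND 1)) IMPLIES 0) -> 1
  (every remaining row is evaluated the same way; all 64 results are listed next)
Full result column, 8 rows per line (x1,x2,x3 fixed per line; x4,x5,x6 runs 000..111 left to right):
  rows 0-7 [x1,x2,x3=000]: 10101010  (ones: 4)
  rows 8-15 [x1,x2,x3=001]: 10100000  (ones: 2)
  rows 16-23 [x1,x2,x3=010]: 11111111  (ones: 8)
  rows 24-31 [x1,x2,x3=011]: 11111111  (ones: 8)
  rows 32-39 [x1,x2,x3=100]: 10101010  (ones: 4)
  rows 40-47 [x1,x2,x3=101]: 10100000  (ones: 2)
  rows 48-55 [x1,x2,x3=110]: 11111111  (ones: 8)
  rows 56-63 [x1,x2,x3=111]: 11111111  (ones: 8)
Count of 1-rows = 4+2+8+8+4+2+8+8 = 44

44


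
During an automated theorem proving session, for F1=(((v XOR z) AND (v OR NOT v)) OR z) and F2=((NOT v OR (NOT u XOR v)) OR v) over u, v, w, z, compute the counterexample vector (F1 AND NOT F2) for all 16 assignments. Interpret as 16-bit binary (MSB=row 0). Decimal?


F1 = (((v XOR z) AND (v OR NOT v)) OR z)
F2 = ((NOT v OR (NOT u XOR v)) OR v)
Counterexample to F1=>F2 is where F1=1 and F2=0.
Evaluate each row (bits = u,v,w,z, MSB first):
  row 0 [0000]: F1=0 F2=1 -> F1&~F2 -> 0
  row 1 [0001]: F1=1 F2=1 -> F1&~F2 -> 0
  row 2 [0010]: F1=0 F2=1 -> F1&~F2 -> 0
  row 3 [0011]: F1=1 F2=1 -> F1&~F2 -> 0
  row 4 [0100]: F1=1 F2=1 -> F1&~F2 -> 0
  row 5 [0101]: F1=1 F2=1 -> F1&~F2 -> 0
  row 6 [0110]: F1=1 F2=1 -> F1&~F2 -> 0
  row 7 [0111]: F1=1 F2=1 -> F1&~F2 -> 0
  row 8 [1000]: F1=0 F2=1 -> F1&~F2 -> 0
  row 9 [1001]: F1=1 F2=1 -> F1&~F2 -> 0
  row 10 [1010]: F1=0 F2=1 -> F1&~F2 -> 0
  row 11 [1011]: F1=1 F2=1 -> F1&~F2 -> 0
  row 12 [1100]: F1=1 F2=1 -> F1&~F2 -> 0
  row 13 [1101]: F1=1 F2=1 -> F1&~F2 -> 0
  row 14 [1110]: F1=1 F2=1 -> F1&~F2 -> 0
  row 15 [1111]: F1=1 F2=1 -> F1&~F2 -> 0
Full result column, 4 rows per line (u,v fixed per line; w,z runs 00..11 left to right):
  rows 0-3 [u,v=00]: 0000  = hex 0
  rows 4-7 [u,v=01]: 0000  = hex 0
  rows 8-11 [u,v=10]: 0000  = hex 0
  rows 12-15 [u,v=11]: 0000  = hex 0
Counterexample vector (row 0 .. row 15) = 0000000000000000
Output column grouped in 4s = 0000 0000 0000 0000 = 0x0000
Convert to decimal digit by digit (value = value*16 + digit):
  0 -> 0
  0*16 + 0 = 0
  0*16 + 0 = 0
  0*16 + 0 = 0
Decimal = 0

0


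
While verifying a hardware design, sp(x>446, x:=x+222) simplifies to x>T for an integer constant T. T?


Formula: sp(P, x:=E) = exists old_x. (x = E[old_x/x]) AND P[old_x/x] (old_x is the value of x before the assignment; eliminate old_x by solving x = E[old_x/x] for old_x)
Step 1: Precondition P: x>446, i.e. old_x > 446
Step 2: Assignment gives x = old_x + 222, so old_x = x - 222
Step 3: Substitute into P: x - 222 > 446
Step 4: Simplify: x > 446+222 = 668

668


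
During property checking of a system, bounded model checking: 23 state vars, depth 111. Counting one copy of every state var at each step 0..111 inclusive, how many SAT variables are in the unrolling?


BMC unrolls to depth k, creating one copy of each state var for steps 0..k.
Step count = 111 + 1 = 112 (steps 0 through 111)
Vars per step = 23
Total = 23 * 112 = 2576

2576


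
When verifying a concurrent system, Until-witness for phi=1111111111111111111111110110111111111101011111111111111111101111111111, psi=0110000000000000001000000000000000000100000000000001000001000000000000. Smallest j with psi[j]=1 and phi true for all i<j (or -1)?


(phi U psi) at 0: need smallest j with psi[j]=1 and phi[i]=1 for all i in [0,j).
Scan from step 0:
  step 0: phi=1, psi=0 -> continue
  step 1: psi=1 and phi held for [0,1) -> witness found
Witness step = 1

1


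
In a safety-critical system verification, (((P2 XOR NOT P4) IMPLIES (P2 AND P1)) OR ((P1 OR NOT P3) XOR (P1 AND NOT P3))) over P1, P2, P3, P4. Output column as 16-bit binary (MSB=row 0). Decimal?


Formula: (((P2 XOR NOT P4) IMPLIES (P2 AND P1)) OR ((P1 OR NOT P3) XOR (P1 AND NOT P3))) over P1, P2, P3, P4 (16 rows)
Evaluate each row (bits = P1,P2,P3,P4, MSB first):
  row 0 [0000]: (((0 XOR NOT 0) IMPLIES (0 AND 0)) OR ((0 OR NOT 0) XOR (0 AND NOT 0))) -> 1
  row 1 [0001]: (((0 XOR NOT 1) IMPLIES (0 AND 0)) OR ((0 OR NOT 0) XOR (0 AND NOT 0))) -> 1
  row 2 [0010]: (((0 XOR NOT 0) IMPLIES (0 AND 0)) OR ((0 OR NOT 1) XOR (0 AND NOT 1))) -> 0
  row 3 [0011]: (((0 XOR NOT 1) IMPLIES (0 AND 0)) OR ((0 OR NOT 1) XOR (0 AND NOT 1))) -> 1
  row 4 [0100]: (((1 XOR NOT 0) IMPLIES (1 AND 0)) OR ((0 OR NOT 0) XOR (0 AND NOT 0))) -> 1
  row 5 [0101]: (((1 XOR NOT 1) IMPLIES (1 AND 0)) OR ((0 OR NOT 0) XOR (0 AND NOT 0))) -> 1
  row 6 [0110]: (((1 XOR NOT 0) IMPLIES (1 AND 0)) OR ((0 OR NOT 1) XOR (0 AND NOT 1))) -> 1
  row 7 [0111]: (((1 XOR NOT 1) IMPLIES (1 AND 0)) OR ((0 OR NOT 1) XOR (0 AND NOT 1))) -> 0
  row 8 [1000]: (((0 XOR NOT 0) IMPLIES (0 AND 1)) OR ((1 OR NOT 0) XOR (1 AND NOT 0))) -> 0
  row 9 [1001]: (((0 XOR NOT 1) IMPLIES (0 AND 1)) OR ((1 OR NOT 0) XOR (1 AND NOT 0))) -> 1
  row 10 [1010]: (((0 XOR NOT 0) IMPLIES (0 AND 1)) OR ((1 OR NOT 1) XOR (1 AND NOT 1))) -> 1
  row 11 [1011]: (((0 XOR NOT 1) IMPLIES (0 AND 1)) OR ((1 OR NOT 1) XOR (1 AND NOT 1))) -> 1
  row 12 [1100]: (((1 XOR NOT 0) IMPLIES (1 AND 1)) OR ((1 OR NOT 0) XOR (1 AND NOT 0))) -> 1
  row 13 [1101]: (((1 XOR NOT 1) IMPLIES (1 AND 1)) OR ((1 OR NOT 0) XOR (1 AND NOT 0))) -> 1
  row 14 [1110]: (((1 XOR NOT 0) IMPLIES (1 AND 1)) OR ((1 OR NOT 1) XOR (1 AND NOT 1))) -> 1
  row 15 [1111]: (((1 XOR NOT 1) IMPLIES (1 AND 1)) OR ((1 OR NOT 1) XOR (1 AND NOT 1))) -> 1
Full result column, 4 rows per line (P1,P2 fixed per line; P3,P4 runs 00..11 left to right):
  rows 0-3 [P1,P2=00]: 1101  = hex D
  rows 4-7 [P1,P2=01]: 1110  = hex E
  rows 8-11 [P1,P2=10]: 0111  = hex 7
  rows 12-15 [P1,P2=11]: 1111  = hex F
Output column (row 0 .. row 15) = 1101111001111111
Output column grouped in 4s = 1101 1110 0111 1111 = 0xDE7F
Convert to decimal digit by digit (value = value*16 + digit):
  D -> 13
  13*16 + 14 (E) = 222
  222*16 + 7 = 3559
  3559*16 + 15 (F) = 56959
Decimal = 56959

56959


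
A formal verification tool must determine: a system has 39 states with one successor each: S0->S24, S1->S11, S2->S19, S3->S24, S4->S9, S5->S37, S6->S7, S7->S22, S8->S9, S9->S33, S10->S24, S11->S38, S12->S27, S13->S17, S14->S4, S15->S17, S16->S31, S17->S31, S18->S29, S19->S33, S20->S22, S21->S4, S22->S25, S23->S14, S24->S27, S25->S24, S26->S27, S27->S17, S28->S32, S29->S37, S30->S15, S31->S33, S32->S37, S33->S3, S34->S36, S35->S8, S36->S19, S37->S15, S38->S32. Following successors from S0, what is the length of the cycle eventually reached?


Trace from S0 until a state repeats:
  S0 -> S24 -> S27 -> S17 -> S31 -> S33 -> S3 -> S24
S24 first seen at step 1, revisited at step 7.
Cycle length = 7 - 1 = 6

6


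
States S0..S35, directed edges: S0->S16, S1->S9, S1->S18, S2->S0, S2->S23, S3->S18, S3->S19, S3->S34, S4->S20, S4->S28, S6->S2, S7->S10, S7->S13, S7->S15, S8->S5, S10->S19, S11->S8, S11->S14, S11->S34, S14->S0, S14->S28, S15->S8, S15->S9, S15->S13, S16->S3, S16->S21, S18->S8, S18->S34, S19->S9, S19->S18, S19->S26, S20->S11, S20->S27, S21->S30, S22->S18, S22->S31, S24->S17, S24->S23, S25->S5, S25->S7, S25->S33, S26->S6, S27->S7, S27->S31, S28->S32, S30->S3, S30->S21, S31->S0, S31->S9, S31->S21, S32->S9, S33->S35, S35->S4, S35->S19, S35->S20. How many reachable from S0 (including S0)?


BFS from S0:
  layer 0: {S0}
  layer 1: {S16}
  layer 2: {S3, S21}
  layer 3: {S18, S19, S30, S34}
  layer 4: {S8, S9, S26}
  layer 5: {S5, S6}
  layer 6: {S2}
  layer 7: {S23}
Reachable set: {S0, S2, S3, S5, S6, S8, S9, S16, S18, S19, S21, S23, S26, S30, S34}
Count = 15

15


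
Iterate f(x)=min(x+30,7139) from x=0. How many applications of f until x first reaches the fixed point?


Step 1: x=0, cap=7139, increment=30
Step 2: x grows by 30 each step until capped at 7139; fixed point is x=7139
Step 3: iterations = ceil(7139/30) = 238

238


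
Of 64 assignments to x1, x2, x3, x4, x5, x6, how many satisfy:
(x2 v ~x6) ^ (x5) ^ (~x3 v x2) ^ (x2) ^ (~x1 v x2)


CNF with 5 clauses over 6 vars (64 assignments).
An assignment satisfies CNF iff every clause has >=1 true literal.
Check each row (bits = x1,x2,x3,x4,x5,x6; clause T/F shown):
  row 0 [000000]: clauses=TFTFT -> 0
  row 1 [000001]: clauses=FFTFT -> 0
  row 2 [000010]: clauses=TTTFT -> 0
  row 3 [000011]: clauses=FTTFT -> 0
  row 4 [000100]: clauses=TFTFT -> 0
  (every remaining row is evaluated the same way; all 64 results are listed next)
Full result column, 8 rows per line (x1,x2,x3 fixed per line; x4,x5,x6 runs 000..111 left to right):
  rows 0-7 [x1,x2,x3=000]: 00000000  (ones: 0)
  rows 8-15 [x1,x2,x3=001]: 00000000  (ones: 0)
  rows 16-23 [x1,x2,x3=010]: 00110011  (ones: 4)
  rows 24-31 [x1,x2,x3=011]: 00110011  (ones: 4)
  rows 32-39 [x1,x2,x3=100]: 00000000  (ones: 0)
  rows 40-47 [x1,x2,x3=101]: 00000000  (ones: 0)
  rows 48-55 [x1,x2,x3=110]: 00110011  (ones: 4)
  rows 56-63 [x1,x2,x3=111]: 00110011  (ones: 4)
Satisfying assignments = 0+0+4+4+0+0+4+4 = 16

16


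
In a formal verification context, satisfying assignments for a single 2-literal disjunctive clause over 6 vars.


Step 1: Total=2^6=64
Step 2: Unsat when all 2 false: 2^4=16
Step 3: Sat=64-16=48

48


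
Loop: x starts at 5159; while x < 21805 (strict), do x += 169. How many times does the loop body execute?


Step 1: x goes from 5159 toward 21805 by 169; the body runs while x<21805, so iterations = ceil((bound-start)/step)
Step 2: Distance=16646
Step 3: ceil(16646/169)=99

99


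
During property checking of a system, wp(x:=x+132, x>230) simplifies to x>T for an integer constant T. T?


Formula: wp(x:=E, P) = P[E/x] (substitute E for x in postcondition)
Step 1: Postcondition: x>230
Step 2: Substitute x+132 for x: x+132>230
Step 3: Solve for x: x > 230-132 = 98

98


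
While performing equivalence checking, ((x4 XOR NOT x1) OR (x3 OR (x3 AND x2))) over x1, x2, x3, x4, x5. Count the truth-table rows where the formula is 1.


Formula: ((x4 XOR NOT x1) OR (x3 OR (x3 AND x2))) over 5 vars (32 rows)
Evaluate each row (x1, x2, x3, x4, x5 as bits, MSB first):
  row 0 [00000]: ((0 XOR NOT 0) OR (0 OR (0 AND 0))) -> 1
  row 1 [00001]: ((0 XOR NOT 0) OR (0 OR (0 AND 0))) -> 1
  row 2 [00010]: ((1 XOR NOT 0) OR (0 OR (0 AND 0))) -> 0
  row 3 [00011]: ((1 XOR NOT 0) OR (0 OR (0 AND 0))) -> 0
  row 4 [00100]: ((0 XOR NOT 0) OR (1 OR (1 AND 0))) -> 1
  row 5 [00101]: ((0 XOR NOT 0) OR (1 OR (1 AND 0))) -> 1
  row 6 [00110]: ((1 XOR NOT 0) OR (1 OR (1 AND 0))) -> 1
  row 7 [00111]: ((1 XOR NOT 0) OR (1 OR (1 AND 0))) -> 1
  row 8 [01000]: ((0 XOR NOT 0) OR (0 OR (0 AND 1))) -> 1
  row 9 [01001]: ((0 XOR NOT 0) OR (0 OR (0 AND 1))) -> 1
  row 10 [01010]: ((1 XOR NOT 0) OR (0 OR (0 AND 1))) -> 0
  row 11 [01011]: ((1 XOR NOT 0) OR (0 OR (0 AND 1))) -> 0
  row 12 [01100]: ((0 XOR NOT 0) OR (1 OR (1 AND 1))) -> 1
  row 13 [01101]: ((0 XOR NOT 0) OR (1 OR (1 AND 1))) -> 1
  row 14 [01110]: ((1 XOR NOT 0) OR (1 OR (1 AND 1))) -> 1
  row 15 [01111]: ((1 XOR NOT 0) OR (1 OR (1 AND 1))) -> 1
  row 16 [10000]: ((0 XOR NOT 1) OR (0 OR (0 AND 0))) -> 0
  row 17 [10001]: ((0 XOR NOT 1) OR (0 OR (0 AND 0))) -> 0
  row 18 [10010]: ((1 XOR NOT 1) OR (0 OR (0 AND 0))) -> 1
  row 19 [10011]: ((1 XOR NOT 1) OR (0 OR (0 AND 0))) -> 1
  row 20 [10100]: ((0 XOR NOT 1) OR (1 OR (1 AND 0))) -> 1
  row 21 [10101]: ((0 XOR NOT 1) OR (1 OR (1 AND 0))) -> 1
  row 22 [10110]: ((1 XOR NOT 1) OR (1 OR (1 AND 0))) -> 1
  row 23 [10111]: ((1 XOR NOT 1) OR (1 OR (1 AND 0))) -> 1
  row 24 [11000]: ((0 XOR NOT 1) OR (0 OR (0 AND 1))) -> 0
  row 25 [11001]: ((0 XOR NOT 1) OR (0 OR (0 AND 1))) -> 0
  row 26 [11010]: ((1 XOR NOT 1) OR (0 OR (0 AND 1))) -> 1
  row 27 [11011]: ((1 XOR NOT 1) OR (0 OR (0 AND 1))) -> 1
  row 28 [11100]: ((0 XOR NOT 1) OR (1 OR (1 AND 1))) -> 1
  row 29 [11101]: ((0 XOR NOT 1) OR (1 OR (1 AND 1))) -> 1
  row 30 [11110]: ((1 XOR NOT 1) OR (1 OR (1 AND 1))) -> 1
  row 31 [11111]: ((1 XOR NOT 1) OR (1 OR (1 AND 1))) -> 1
Full result column, 8 rows per line (x1,x2 fixed per line; x3,x4,x5 runs 000..111 left to right):
  rows 0-7 [x1,x2=00]: 11001111  (ones: 6)
  rows 8-15 [x1,x2=01]: 11001111  (ones: 6)
  rows 16-23 [x1,x2=10]: 00111111  (ones: 6)
  rows 24-31 [x1,x2=11]: 00111111  (ones: 6)
Count of 1-rows = 6+6+6+6 = 24

24


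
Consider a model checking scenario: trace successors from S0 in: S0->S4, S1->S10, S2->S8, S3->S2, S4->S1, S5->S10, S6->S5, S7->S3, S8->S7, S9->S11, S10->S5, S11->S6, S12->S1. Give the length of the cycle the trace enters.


Trace from S0 until a state repeats:
  S0 -> S4 -> S1 -> S10 -> S5 -> S10
S10 first seen at step 3, revisited at step 5.
Cycle length = 5 - 3 = 2

2


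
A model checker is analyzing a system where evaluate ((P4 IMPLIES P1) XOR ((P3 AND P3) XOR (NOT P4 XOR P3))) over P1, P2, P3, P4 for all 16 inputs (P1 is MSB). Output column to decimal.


Formula: ((P4 IMPLIES P1) XOR ((P3 AND P3) XOR (NOT P4 XOR P3))) over P1, P2, P3, P4 (16 rows)
Evaluate each row (bits = P1,P2,P3,P4, MSB first):
  row 0 [0000]: ((0 IMPLIES 0) XOR ((0 AND 0) XOR (NOT 0 XOR 0))) -> 0
  row 1 [0001]: ((1 IMPLIES 0) XOR ((0 AND 0) XOR (NOT 1 XOR 0))) -> 0
  row 2 [0010]: ((0 IMPLIES 0) XOR ((1 AND 1) XOR (NOT 0 XOR 1))) -> 0
  row 3 [0011]: ((1 IMPLIES 0) XOR ((1 AND 1) XOR (NOT 1 XOR 1))) -> 0
  row 4 [0100]: ((0 IMPLIES 0) XOR ((0 AND 0) XOR (NOT 0 XOR 0))) -> 0
  row 5 [0101]: ((1 IMPLIES 0) XOR ((0 AND 0) XOR (NOT 1 XOR 0))) -> 0
  row 6 [0110]: ((0 IMPLIES 0) XOR ((1 AND 1) XOR (NOT 0 XOR 1))) -> 0
  row 7 [0111]: ((1 IMPLIES 0) XOR ((1 AND 1) XOR (NOT 1 XOR 1))) -> 0
  row 8 [1000]: ((0 IMPLIES 1) XOR ((0 AND 0) XOR (NOT 0 XOR 0))) -> 0
  row 9 [1001]: ((1 IMPLIES 1) XOR ((0 AND 0) XOR (NOT 1 XOR 0))) -> 1
  row 10 [1010]: ((0 IMPLIES 1) XOR ((1 AND 1) XOR (NOT 0 XOR 1))) -> 0
  row 11 [1011]: ((1 IMPLIES 1) XOR ((1 AND 1) XOR (NOT 1 XOR 1))) -> 1
  row 12 [1100]: ((0 IMPLIES 1) XOR ((0 AND 0) XOR (NOT 0 XOR 0))) -> 0
  row 13 [1101]: ((1 IMPLIES 1) XOR ((0 AND 0) XOR (NOT 1 XOR 0))) -> 1
  row 14 [1110]: ((0 IMPLIES 1) XOR ((1 AND 1) XOR (NOT 0 XOR 1))) -> 0
  row 15 [1111]: ((1 IMPLIES 1) XOR ((1 AND 1) XOR (NOT 1 XOR 1))) -> 1
Full result column, 4 rows per line (P1,P2 fixed per line; P3,P4 runs 00..11 left to right):
  rows 0-3 [P1,P2=00]: 0000  = hex 0
  rows 4-7 [P1,P2=01]: 0000  = hex 0
  rows 8-11 [P1,P2=10]: 0101  = hex 5
  rows 12-15 [P1,P2=11]: 0101  = hex 5
Output column (row 0 .. row 15) = 0000000001010101
Output column grouped in 4s = 0000 0000 0101 0101 = 0x0055
Convert to decimal digit by digit (value = value*16 + digit):
  0 -> 0
  0*16 + 0 = 0
  0*16 + 5 = 5
  5*16 + 5 = 85
Decimal = 85

85


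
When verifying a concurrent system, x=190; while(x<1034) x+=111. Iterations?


Step 1: x goes from 190 toward 1034 by 111; the body runs while x<1034, so iterations = ceil((bound-start)/step)
Step 2: Distance=844
Step 3: ceil(844/111)=8

8


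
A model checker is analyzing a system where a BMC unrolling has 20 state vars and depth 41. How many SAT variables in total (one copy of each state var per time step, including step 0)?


BMC unrolls to depth k, creating one copy of each state var for steps 0..k.
Step count = 41 + 1 = 42 (steps 0 through 41)
Vars per step = 20
Total = 20 * 42 = 840

840


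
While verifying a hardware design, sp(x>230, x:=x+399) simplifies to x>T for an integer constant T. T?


Formula: sp(P, x:=E) = exists old_x. (x = E[old_x/x]) AND P[old_x/x] (old_x is the value of x before the assignment; eliminate old_x by solving x = E[old_x/x] for old_x)
Step 1: Precondition P: x>230, i.e. old_x > 230
Step 2: Assignment gives x = old_x + 399, so old_x = x - 399
Step 3: Substitute into P: x - 399 > 230
Step 4: Simplify: x > 230+399 = 629

629


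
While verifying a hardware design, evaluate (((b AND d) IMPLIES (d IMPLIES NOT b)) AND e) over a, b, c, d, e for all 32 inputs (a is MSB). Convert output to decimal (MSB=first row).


Formula: (((b AND d) IMPLIES (d IMPLIES NOT b)) AND e) over a, b, c, d, e (32 rows)
Evaluate each row (bits = a,b,c,d,e, MSB first):
  row 0 [00000]: (((0 AND 0) IMPLIES (0 IMPLIES NOT 0)) AND 0) -> 0
  row 1 [00001]: (((0 AND 0) IMPLIES (0 IMPLIES NOT 0)) AND 1) -> 1
  row 2 [00010]: (((0 AND 1) IMPLIES (1 IMPLIES NOT 0)) AND 0) -> 0
  row 3 [00011]: (((0 AND 1) IMPLIES (1 IMPLIES NOT 0)) AND 1) -> 1
  row 4 [00100]: (((0 AND 0) IMPLIES (0 IMPLIES NOT 0)) AND 0) -> 0
  row 5 [00101]: (((0 AND 0) IMPLIES (0 IMPLIES NOT 0)) AND 1) -> 1
  row 6 [00110]: (((0 AND 1) IMPLIES (1 IMPLIES NOT 0)) AND 0) -> 0
  row 7 [00111]: (((0 AND 1) IMPLIES (1 IMPLIES NOT 0)) AND 1) -> 1
  row 8 [01000]: (((1 AND 0) IMPLIES (0 IMPLIES NOT 1)) AND 0) -> 0
  row 9 [01001]: (((1 AND 0) IMPLIES (0 IMPLIES NOT 1)) AND 1) -> 1
  row 10 [01010]: (((1 AND 1) IMPLIES (1 IMPLIES NOT 1)) AND 0) -> 0
  row 11 [01011]: (((1 AND 1) IMPLIES (1 IMPLIES NOT 1)) AND 1) -> 0
  row 12 [01100]: (((1 AND 0) IMPLIES (0 IMPLIES NOT 1)) AND 0) -> 0
  row 13 [01101]: (((1 AND 0) IMPLIES (0 IMPLIES NOT 1)) AND 1) -> 1
  row 14 [01110]: (((1 AND 1) IMPLIES (1 IMPLIES NOT 1)) AND 0) -> 0
  row 15 [01111]: (((1 AND 1) IMPLIES (1 IMPLIES NOT 1)) AND 1) -> 0
  row 16 [10000]: (((0 AND 0) IMPLIES (0 IMPLIES NOT 0)) AND 0) -> 0
  row 17 [10001]: (((0 AND 0) IMPLIES (0 IMPLIES NOT 0)) AND 1) -> 1
  row 18 [10010]: (((0 AND 1) IMPLIES (1 IMPLIES NOT 0)) AND 0) -> 0
  row 19 [10011]: (((0 AND 1) IMPLIES (1 IMPLIES NOT 0)) AND 1) -> 1
  row 20 [10100]: (((0 AND 0) IMPLIES (0 IMPLIES NOT 0)) AND 0) -> 0
  row 21 [10101]: (((0 AND 0) IMPLIES (0 IMPLIES NOT 0)) AND 1) -> 1
  row 22 [10110]: (((0 AND 1) IMPLIES (1 IMPLIES NOT 0)) AND 0) -> 0
  row 23 [10111]: (((0 AND 1) IMPLIES (1 IMPLIES NOT 0)) AND 1) -> 1
  row 24 [11000]: (((1 AND 0) IMPLIES (0 IMPLIES NOT 1)) AND 0) -> 0
  row 25 [11001]: (((1 AND 0) IMPLIES (0 IMPLIES NOT 1)) AND 1) -> 1
  row 26 [11010]: (((1 AND 1) IMPLIES (1 IMPLIES NOT 1)) AND 0) -> 0
  row 27 [11011]: (((1 AND 1) IMPLIES (1 IMPLIES NOT 1)) AND 1) -> 0
  row 28 [11100]: (((1 AND 0) IMPLIES (0 IMPLIES NOT 1)) AND 0) -> 0
  row 29 [11101]: (((1 AND 0) IMPLIES (0 IMPLIES NOT 1)) AND 1) -> 1
  row 30 [11110]: (((1 AND 1) IMPLIES (1 IMPLIES NOT 1)) AND 0) -> 0
  row 31 [11111]: (((1 AND 1) IMPLIES (1 IMPLIES NOT 1)) AND 1) -> 0
Full result column, 4 rows per line (a,b,c fixed per line; d,e runs 00..11 left to right):
  rows 0-3 [a,b,c=000]: 0101  = hex 5
  rows 4-7 [a,b,c=001]: 0101  = hex 5
  rows 8-11 [a,b,c=010]: 0100  = hex 4
  rows 12-15 [a,b,c=011]: 0100  = hex 4
  rows 16-19 [a,b,c=100]: 0101  = hex 5
  rows 20-23 [a,b,c=101]: 0101  = hex 5
  rows 24-27 [a,b,c=110]: 0100  = hex 4
  rows 28-31 [a,b,c=111]: 0100  = hex 4
Output column (row 0 .. row 31) = 01010101010001000101010101000100
Output column grouped in 4s = 0101 0101 0100 0100 0101 0101 0100 0100 = 0x55445544
Convert to decimal digit by digit (value = value*16 + digit):
  5 -> 5
  5*16 + 5 = 85
  85*16 + 4 = 1364
  1364*16 + 4 = 21828
  21828*16 + 5 = 349253
  349253*16 + 5 = 5588053
  5588053*16 + 4 = 89408852
  89408852*16 + 4 = 1430541636
Decimal = 1430541636

1430541636


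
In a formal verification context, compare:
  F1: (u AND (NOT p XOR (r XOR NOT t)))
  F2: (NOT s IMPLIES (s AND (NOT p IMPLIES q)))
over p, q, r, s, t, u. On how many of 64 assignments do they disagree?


F1 = (u AND (NOT p XOR (r XOR NOT t)))
F2 = (NOT s IMPLIES (s AND (NOT p IMPLIES q)))
Evaluate both on each of 64 rows (bits = p,q,r,s,t,u):
  row 0 [000000]: F1=0 F2=0 -> 0
  row 1 [000001]: F1=0 F2=0 -> 0
  row 2 [000010]: F1=0 F2=0 -> 0
  row 3 [000011]: F1=1 F2=0 (differ) -> 1
  row 4 [000100]: F1=0 F2=1 (differ) -> 1
  (every remaining row is evaluated the same way; all 64 results are listed next)
Full result column, 8 rows per line (p,q,r fixed per line; s,t,u runs 000..111 left to right):
  rows 0-7 [p,q,r=000]: 00011110  (ones: 4)
  rows 8-15 [p,q,r=001]: 01001011  (ones: 4)
  rows 16-23 [p,q,r=010]: 00011110  (ones: 4)
  rows 24-31 [p,q,r=011]: 01001011  (ones: 4)
  rows 32-39 [p,q,r=100]: 01001011  (ones: 4)
  rows 40-47 [p,q,r=101]: 00011110  (ones: 4)
  rows 48-55 [p,q,r=110]: 01001011  (ones: 4)
  rows 56-63 [p,q,r=111]: 00011110  (ones: 4)
Disagreements = 4+4+4+4+4+4+4+4 = 32

32


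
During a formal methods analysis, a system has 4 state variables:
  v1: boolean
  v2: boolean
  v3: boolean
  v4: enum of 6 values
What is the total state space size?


State space = product of domain sizes of all variables.
Domain sizes:
  v1 (boolean): 2
  v2 (boolean): 2
  v3 (boolean): 2
  v4 (enum of 6 values): 6
Product = 2 * 2 * 2 * 6 = 48

48


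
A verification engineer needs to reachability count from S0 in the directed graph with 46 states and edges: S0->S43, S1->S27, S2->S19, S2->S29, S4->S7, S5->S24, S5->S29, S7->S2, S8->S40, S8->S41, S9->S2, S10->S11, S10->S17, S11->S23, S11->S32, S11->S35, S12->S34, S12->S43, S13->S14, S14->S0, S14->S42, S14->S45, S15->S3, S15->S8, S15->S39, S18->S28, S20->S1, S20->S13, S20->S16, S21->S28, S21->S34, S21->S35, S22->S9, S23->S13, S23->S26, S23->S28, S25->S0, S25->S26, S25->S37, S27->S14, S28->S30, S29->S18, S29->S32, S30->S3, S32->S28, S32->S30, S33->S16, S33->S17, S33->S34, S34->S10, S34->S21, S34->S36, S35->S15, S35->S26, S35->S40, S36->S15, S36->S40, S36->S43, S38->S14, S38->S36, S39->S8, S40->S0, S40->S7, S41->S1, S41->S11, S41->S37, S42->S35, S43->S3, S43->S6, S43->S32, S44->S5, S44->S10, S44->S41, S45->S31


BFS from S0:
  layer 0: {S0}
  layer 1: {S43}
  layer 2: {S3, S6, S32}
  layer 3: {S28, S30}
Reachable set: {S0, S3, S6, S28, S30, S32, S43}
Count = 7

7


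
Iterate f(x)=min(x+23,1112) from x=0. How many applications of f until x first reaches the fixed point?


Step 1: x=0, cap=1112, increment=23
Step 2: x grows by 23 each step until capped at 1112; fixed point is x=1112
Step 3: iterations = ceil(1112/23) = 49

49


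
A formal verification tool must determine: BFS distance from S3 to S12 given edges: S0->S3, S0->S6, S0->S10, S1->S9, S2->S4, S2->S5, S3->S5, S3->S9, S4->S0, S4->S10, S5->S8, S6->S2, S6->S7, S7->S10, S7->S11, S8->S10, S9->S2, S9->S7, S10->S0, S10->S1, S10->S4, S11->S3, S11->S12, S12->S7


BFS layer-by-layer from S3:
  dist 0: {S3}
  dist 1: {S5, S9}
  dist 2: {S2, S7, S8}
  dist 3: {S4, S10, S11}
  dist 4: {S0, S1, S12}
  -> S12 reached at distance 4
Shortest path length = 4

4


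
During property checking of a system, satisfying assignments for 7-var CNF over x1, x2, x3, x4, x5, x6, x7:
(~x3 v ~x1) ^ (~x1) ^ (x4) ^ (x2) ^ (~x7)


CNF with 5 clauses over 7 vars (128 assignments).
An assignment satisfies CNF iff every clause has >=1 true literal.
Check each row (bits = x1,x2,x3,x4,x5,x6,x7; clause T/F shown):
  row 0 [0000000]: clauses=TTFFT -> 0
  row 1 [0000001]: clauses=TTFFF -> 0
  row 2 [0000010]: clauses=TTFFT -> 0
  row 3 [0000011]: clauses=TTFFF -> 0
  row 4 [0000100]: clauses=TTFFT -> 0
  (every remaining row is evaluated the same way; all 128 results are listed next)
Full result column, 8 rows per line (x1,x2,x3,x4 fixed per line; x5,x6,x7 runs 000..111 left to right):
  rows 0-7 [x1,x2,x3,x4=0000]: 00000000  (ones: 0)
  rows 8-15 [x1,x2,x3,x4=0001]: 00000000  (ones: 0)
  rows 16-23 [x1,x2,x3,x4=0010]: 00000000  (ones: 0)
  rows 24-31 [x1,x2,x3,x4=0011]: 00000000  (ones: 0)
  rows 32-39 [x1,x2,x3,x4=0100]: 00000000  (ones: 0)
  rows 40-47 [x1,x2,x3,x4=0101]: 10101010  (ones: 4)
  rows 48-55 [x1,x2,x3,x4=0110]: 00000000  (ones: 0)
  rows 56-63 [x1,x2,x3,x4=0111]: 10101010  (ones: 4)
  rows 64-71 [x1,x2,x3,x4=1000]: 00000000  (ones: 0)
  rows 72-79 [x1,x2,x3,x4=1001]: 00000000  (ones: 0)
  rows 80-87 [x1,x2,x3,x4=1010]: 00000000  (ones: 0)
  rows 88-95 [x1,x2,x3,x4=1011]: 00000000  (ones: 0)
  rows 96-103 [x1,x2,x3,x4=1100]: 00000000  (ones: 0)
  rows 104-111 [x1,x2,x3,x4=1101]: 00000000  (ones: 0)
  rows 112-119 [x1,x2,x3,x4=1110]: 00000000  (ones: 0)
  rows 120-127 [x1,x2,x3,x4=1111]: 00000000  (ones: 0)
Satisfying assignments = 0+0+0+0+0+4+0+4+0+0+0+0+0+0+0+0 = 8

8


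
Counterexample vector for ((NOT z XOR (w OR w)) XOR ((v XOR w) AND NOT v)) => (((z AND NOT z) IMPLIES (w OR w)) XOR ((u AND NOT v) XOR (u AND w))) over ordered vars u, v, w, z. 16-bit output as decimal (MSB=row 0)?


F1 = ((NOT z XOR (w OR w)) XOR ((v XOR w) AND NOT v))
F2 = (((z AND NOT z) IMPLIES (w OR w)) XOR ((u AND NOT v) XOR (u AND w)))
Counterexample to F1=>F2 is where F1=1 and F2=0.
Evaluate each row (bits = u,v,w,z, MSB first):
  row 0 [0000]: F1=1 F2=1 -> F1&~F2 -> 0
  row 1 [0001]: F1=0 F2=1 -> F1&~F2 -> 0
  row 2 [0010]: F1=1 F2=1 -> F1&~F2 -> 0
  row 3 [0011]: F1=0 F2=1 -> F1&~F2 -> 0
  row 4 [0100]: F1=1 F2=1 -> F1&~F2 -> 0
  row 5 [0101]: F1=0 F2=1 -> F1&~F2 -> 0
  row 6 [0110]: F1=0 F2=1 -> F1&~F2 -> 0
  row 7 [0111]: F1=1 F2=1 -> F1&~F2 -> 0
  row 8 [1000]: F1=1 F2=0 -> F1&~F2 -> 1
  row 9 [1001]: F1=0 F2=0 -> F1&~F2 -> 0
  row 10 [1010]: F1=1 F2=1 -> F1&~F2 -> 0
  row 11 [1011]: F1=0 F2=1 -> F1&~F2 -> 0
  row 12 [1100]: F1=1 F2=1 -> F1&~F2 -> 0
  row 13 [1101]: F1=0 F2=1 -> F1&~F2 -> 0
  row 14 [1110]: F1=0 F2=0 -> F1&~F2 -> 0
  row 15 [1111]: F1=1 F2=0 -> F1&~F2 -> 1
Full result column, 4 rows per line (u,v fixed per line; w,z runs 00..11 left to right):
  rows 0-3 [u,v=00]: 0000  = hex 0
  rows 4-7 [u,v=01]: 0000  = hex 0
  rows 8-11 [u,v=10]: 1000  = hex 8
  rows 12-15 [u,v=11]: 0001  = hex 1
Counterexample vector (row 0 .. row 15) = 0000000010000001
Output column grouped in 4s = 0000 0000 1000 0001 = 0x0081
Convert to decimal digit by digit (value = value*16 + digit):
  0 -> 0
  0*16 + 0 = 0
  0*16 + 8 = 8
  8*16 + 1 = 129
Decimal = 129

129


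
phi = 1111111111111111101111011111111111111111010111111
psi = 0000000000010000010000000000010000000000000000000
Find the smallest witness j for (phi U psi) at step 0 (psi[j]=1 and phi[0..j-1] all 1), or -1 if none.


(phi U psi) at 0: need smallest j with psi[j]=1 and phi[i]=1 for all i in [0,j).
Scan from step 0:
  step 0: phi=1, psi=0 -> continue
  step 1: phi=1, psi=0 -> continue
  step 2: phi=1, psi=0 -> continue
  step 3: phi=1, psi=0 -> continue
  step 11: psi=1 and phi held for [0,11) -> witness found
Witness step = 11

11


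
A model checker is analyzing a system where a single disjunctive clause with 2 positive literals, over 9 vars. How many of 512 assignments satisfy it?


Step 1: Total=2^9=512
Step 2: Unsat when all 2 false: 2^7=128
Step 3: Sat=512-128=384

384


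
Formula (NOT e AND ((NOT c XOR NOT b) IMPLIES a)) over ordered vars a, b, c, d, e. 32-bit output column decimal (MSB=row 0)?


Formula: (NOT e AND ((NOT c XOR NOT b) IMPLIES a)) over a, b, c, d, e (32 rows)
Evaluate each row (bits = a,b,c,d,e, MSB first):
  row 0 [00000]: (NOT 0 AND ((NOT 0 XOR NOT 0) IMPLIES 0)) -> 1
  row 1 [00001]: (NOT 1 AND ((NOT 0 XOR NOT 0) IMPLIES 0)) -> 0
  row 2 [00010]: (NOT 0 AND ((NOT 0 XOR NOT 0) IMPLIES 0)) -> 1
  row 3 [00011]: (NOT 1 AND ((NOT 0 XOR NOT 0) IMPLIES 0)) -> 0
  row 4 [00100]: (NOT 0 AND ((NOT 1 XOR NOT 0) IMPLIES 0)) -> 0
  row 5 [00101]: (NOT 1 AND ((NOT 1 XOR NOT 0) IMPLIES 0)) -> 0
  row 6 [00110]: (NOT 0 AND ((NOT 1 XOR NOT 0) IMPLIES 0)) -> 0
  row 7 [00111]: (NOT 1 AND ((NOT 1 XOR NOT 0) IMPLIES 0)) -> 0
  row 8 [01000]: (NOT 0 AND ((NOT 0 XOR NOT 1) IMPLIES 0)) -> 0
  row 9 [01001]: (NOT 1 AND ((NOT 0 XOR NOT 1) IMPLIES 0)) -> 0
  row 10 [01010]: (NOT 0 AND ((NOT 0 XOR NOT 1) IMPLIES 0)) -> 0
  row 11 [01011]: (NOT 1 AND ((NOT 0 XOR NOT 1) IMPLIES 0)) -> 0
  row 12 [01100]: (NOT 0 AND ((NOT 1 XOR NOT 1) IMPLIES 0)) -> 1
  row 13 [01101]: (NOT 1 AND ((NOT 1 XOR NOT 1) IMPLIES 0)) -> 0
  row 14 [01110]: (NOT 0 AND ((NOT 1 XOR NOT 1) IMPLIES 0)) -> 1
  row 15 [01111]: (NOT 1 AND ((NOT 1 XOR NOT 1) IMPLIES 0)) -> 0
  row 16 [10000]: (NOT 0 AND ((NOT 0 XOR NOT 0) IMPLIES 1)) -> 1
  row 17 [10001]: (NOT 1 AND ((NOT 0 XOR NOT 0) IMPLIES 1)) -> 0
  row 18 [10010]: (NOT 0 AND ((NOT 0 XOR NOT 0) IMPLIES 1)) -> 1
  row 19 [10011]: (NOT 1 AND ((NOT 0 XOR NOT 0) IMPLIES 1)) -> 0
  row 20 [10100]: (NOT 0 AND ((NOT 1 XOR NOT 0) IMPLIES 1)) -> 1
  row 21 [10101]: (NOT 1 AND ((NOT 1 XOR NOT 0) IMPLIES 1)) -> 0
  row 22 [10110]: (NOT 0 AND ((NOT 1 XOR NOT 0) IMPLIES 1)) -> 1
  row 23 [10111]: (NOT 1 AND ((NOT 1 XOR NOT 0) IMPLIES 1)) -> 0
  row 24 [11000]: (NOT 0 AND ((NOT 0 XOR NOT 1) IMPLIES 1)) -> 1
  row 25 [11001]: (NOT 1 AND ((NOT 0 XOR NOT 1) IMPLIES 1)) -> 0
  row 26 [11010]: (NOT 0 AND ((NOT 0 XOR NOT 1) IMPLIES 1)) -> 1
  row 27 [11011]: (NOT 1 AND ((NOT 0 XOR NOT 1) IMPLIES 1)) -> 0
  row 28 [11100]: (NOT 0 AND ((NOT 1 XOR NOT 1) IMPLIES 1)) -> 1
  row 29 [11101]: (NOT 1 AND ((NOT 1 XOR NOT 1) IMPLIES 1)) -> 0
  row 30 [11110]: (NOT 0 AND ((NOT 1 XOR NOT 1) IMPLIES 1)) -> 1
  row 31 [11111]: (NOT 1 AND ((NOT 1 XOR NOT 1) IMPLIES 1)) -> 0
Full result column, 4 rows per line (a,b,c fixed per line; d,e runs 00..11 left to right):
  rows 0-3 [a,b,c=000]: 1010  = hex A
  rows 4-7 [a,b,c=001]: 0000  = hex 0
  rows 8-11 [a,b,c=010]: 0000  = hex 0
  rows 12-15 [a,b,c=011]: 1010  = hex A
  rows 16-19 [a,b,c=100]: 1010  = hex A
  rows 20-23 [a,b,c=101]: 1010  = hex A
  rows 24-27 [a,b,c=110]: 1010  = hex A
  rows 28-31 [a,b,c=111]: 1010  = hex A
Output column (row 0 .. row 31) = 10100000000010101010101010101010
Output column grouped in 4s = 1010 0000 0000 1010 1010 1010 1010 1010 = 0xA00AAAAA
Convert to decimal digit by digit (value = value*16 + digit):
  A -> 10
  10*16 + 0 = 160
  160*16 + 0 = 2560
  2560*16 + 10 (A) = 40970
  40970*16 + 10 (A) = 655530
  655530*16 + 10 (A) = 10488490
  10488490*16 + 10 (A) = 167815850
  167815850*16 + 10 (A) = 2685053610
Decimal = 2685053610

2685053610


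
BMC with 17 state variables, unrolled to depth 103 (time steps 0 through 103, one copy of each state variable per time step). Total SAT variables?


BMC unrolls to depth k, creating one copy of each state var for steps 0..k.
Step count = 103 + 1 = 104 (steps 0 through 103)
Vars per step = 17
Total = 17 * 104 = 1768

1768


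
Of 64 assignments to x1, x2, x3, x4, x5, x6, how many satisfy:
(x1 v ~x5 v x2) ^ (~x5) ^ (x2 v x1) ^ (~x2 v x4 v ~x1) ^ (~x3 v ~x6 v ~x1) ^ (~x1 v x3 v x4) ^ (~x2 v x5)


CNF with 7 clauses over 6 vars (64 assignments).
An assignment satisfies CNF iff every clause has >=1 true literal.
Check each row (bits = x1,x2,x3,x4,x5,x6; clause T/F shown):
  row 0 [000000]: clauses=TTFTTTT -> 0
  row 1 [000001]: clauses=TTFTTTT -> 0
  row 2 [000010]: clauses=FFFTTTT -> 0
  row 3 [000011]: clauses=FFFTTTT -> 0
  row 4 [000100]: clauses=TTFTTTT -> 0
  (every remaining row is evaluated the same way; all 64 results are listed next)
Full result column, 8 rows per line (x1,x2,x3 fixed per line; x4,x5,x6 runs 000..111 left to right):
  rows 0-7 [x1,x2,x3=000]: 00000000  (ones: 0)
  rows 8-15 [x1,x2,x3=001]: 00000000  (ones: 0)
  rows 16-23 [x1,x2,x3=010]: 00000000  (ones: 0)
  rows 24-31 [x1,x2,x3=011]: 00000000  (ones: 0)
  rows 32-39 [x1,x2,x3=100]: 00001100  (ones: 2)
  rows 40-47 [x1,x2,x3=101]: 10001000  (ones: 2)
  rows 48-55 [x1,x2,x3=110]: 00000000  (ones: 0)
  rows 56-63 [x1,x2,x3=111]: 00000000  (ones: 0)
Satisfying assignments = 0+0+0+0+2+2+0+0 = 4

4


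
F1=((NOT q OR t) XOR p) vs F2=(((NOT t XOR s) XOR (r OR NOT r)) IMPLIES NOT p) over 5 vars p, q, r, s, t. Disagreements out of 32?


F1 = ((NOT q OR t) XOR p)
F2 = (((NOT t XOR s) XOR (r OR NOT r)) IMPLIES NOT p)
Evaluate both on each of 32 rows (bits = p,q,r,s,t):
  row 0 [00000]: F1=1 F2=1 -> 0
  row 1 [00001]: F1=1 F2=1 -> 0
  row 2 [00010]: F1=1 F2=1 -> 0
  row 3 [00011]: F1=1 F2=1 -> 0
  row 4 [00100]: F1=1 F2=1 -> 0
  row 5 [00101]: F1=1 F2=1 -> 0
  row 6 [00110]: F1=1 F2=1 -> 0
  row 7 [00111]: F1=1 F2=1 -> 0
  row 8 [01000]: F1=0 F2=1 (differ) -> 1
  row 9 [01001]: F1=1 F2=1 -> 0
  row 10 [01010]: F1=0 F2=1 (differ) -> 1
  row 11 [01011]: F1=1 F2=1 -> 0
  row 12 [01100]: F1=0 F2=1 (differ) -> 1
  row 13 [01101]: F1=1 F2=1 -> 0
  row 14 [01110]: F1=0 F2=1 (differ) -> 1
  row 15 [01111]: F1=1 F2=1 -> 0
  row 16 [10000]: F1=0 F2=1 (differ) -> 1
  row 17 [10001]: F1=0 F2=0 -> 0
  row 18 [10010]: F1=0 F2=0 -> 0
  row 19 [10011]: F1=0 F2=1 (differ) -> 1
  row 20 [10100]: F1=0 F2=1 (differ) -> 1
  row 21 [10101]: F1=0 F2=0 -> 0
  row 22 [10110]: F1=0 F2=0 -> 0
  row 23 [10111]: F1=0 F2=1 (differ) -> 1
  row 24 [11000]: F1=1 F2=1 -> 0
  row 25 [11001]: F1=0 F2=0 -> 0
  row 26 [11010]: F1=1 F2=0 (differ) -> 1
  row 27 [11011]: F1=0 F2=1 (differ) -> 1
  row 28 [11100]: F1=1 F2=1 -> 0
  row 29 [11101]: F1=0 F2=0 -> 0
  row 30 [11110]: F1=1 F2=0 (differ) -> 1
  row 31 [11111]: F1=0 F2=1 (differ) -> 1
Full result column, 8 rows per line (p,q fixed per line; r,s,t runs 000..111 left to right):
  rows 0-7 [p,q=00]: 00000000  (ones: 0)
  rows 8-15 [p,q=01]: 10101010  (ones: 4)
  rows 16-23 [p,q=10]: 10011001  (ones: 4)
  rows 24-31 [p,q=11]: 00110011  (ones: 4)
Disagreements = 0+4+4+4 = 12

12


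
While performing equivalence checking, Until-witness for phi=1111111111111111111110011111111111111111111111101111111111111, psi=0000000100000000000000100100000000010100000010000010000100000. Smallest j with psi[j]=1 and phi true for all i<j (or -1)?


(phi U psi) at 0: need smallest j with psi[j]=1 and phi[i]=1 for all i in [0,j).
Scan from step 0:
  step 0: phi=1, psi=0 -> continue
  step 1: phi=1, psi=0 -> continue
  step 2: phi=1, psi=0 -> continue
  step 3: phi=1, psi=0 -> continue
  step 7: psi=1 and phi held for [0,7) -> witness found
Witness step = 7

7
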